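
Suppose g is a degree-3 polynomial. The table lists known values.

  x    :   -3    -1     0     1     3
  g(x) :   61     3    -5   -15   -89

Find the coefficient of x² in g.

Write g(x) = ax³ + bx² + cx + d; the 5 given values yield a linear system in the 4 coefficients.
Solving, g(x) = -2x³ - x² - 7x - 5.
The coefficient of x² is -1.

-1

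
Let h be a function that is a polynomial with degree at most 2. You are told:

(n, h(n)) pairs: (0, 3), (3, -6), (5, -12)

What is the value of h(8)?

-21

Write h(n) = an² + bn + c; the 3 given values yield a linear system in the 3 coefficients.
Solving, the leading coefficient vanishes, and h(n) = -3n + 3.
Then h(8) = -21.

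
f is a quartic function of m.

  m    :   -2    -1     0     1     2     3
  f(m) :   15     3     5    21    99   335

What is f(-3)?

89

Write f(m) = am^4 + bm³ + cm² + dm + e; the 6 given values yield a linear system in the 5 coefficients.
Solving, f(m) = 2m^4 + 4m³ + 5m² + 5m + 5.
Then f(-3) = 89.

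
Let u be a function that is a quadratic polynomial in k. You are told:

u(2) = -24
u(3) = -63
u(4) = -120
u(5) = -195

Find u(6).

-288

Write u(k) = ak² + bk + c; the 4 given values yield a linear system in the 3 coefficients.
Solving, u(k) = -9k² + 6k.
Then u(6) = -288.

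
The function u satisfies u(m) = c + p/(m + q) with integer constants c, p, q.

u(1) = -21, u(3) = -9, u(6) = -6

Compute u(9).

(u(m) − c)(m + q) = p for each data point; the three points give a linear system in c and q, then p follows.
Solving: c = -3, q = 0, p = -18, so u(m) = -3 − 18/(m + 0).
Then u(9) = -3 − 18/9 = -5.

-5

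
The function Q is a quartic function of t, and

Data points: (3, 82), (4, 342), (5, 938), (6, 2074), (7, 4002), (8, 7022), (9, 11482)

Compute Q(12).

37702

First differences: 260, 596, 1136, 1928, 3020, 4460. Second differences: 336, 540, 792, 1092, 1440. Third differences: 204, 252, 300, 348. Fourth differences: 48, 48, 48.
Level-4 differences are constant, so Q has degree 4.
Fitting a degree-4 polynomial gives Q(t) = 2t^4 - 2t³ - 2t² - 2t - 2.
Then Q(12) = 37702.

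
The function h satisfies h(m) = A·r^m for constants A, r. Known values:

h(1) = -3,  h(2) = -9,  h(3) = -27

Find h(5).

Consecutive ratio: -9/(-3) = 3, and -27/(-9) = 3, so r = 3.
Then A·3^1 = -3 gives A = -1, and h(m) = -1·3^m.
h(5) = -1·3^5 = -243.

-243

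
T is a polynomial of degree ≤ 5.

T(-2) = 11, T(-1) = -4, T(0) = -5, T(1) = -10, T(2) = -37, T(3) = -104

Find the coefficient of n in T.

Write T(n) = an^5 + bn^4 + cn³ + dn² + en + p; the 6 given values yield a linear system in the 6 coefficients.
Solving, the top 2 coefficients vanish, and T(n) = -3n³ - 2n² - 5.
The coefficient of n is 0.

0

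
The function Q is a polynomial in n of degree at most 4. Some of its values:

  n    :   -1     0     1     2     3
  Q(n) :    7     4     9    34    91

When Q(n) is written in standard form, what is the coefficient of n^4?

First differences: -3, 5, 25, 57. Second differences: 8, 20, 32. Third differences: 12, 12.
Level-3 differences are constant, so Q has degree 3.
Fitting a degree-3 polynomial gives Q(n) = 2n³ + 4n² - n + 4.
The coefficient of n^4 is 0.

0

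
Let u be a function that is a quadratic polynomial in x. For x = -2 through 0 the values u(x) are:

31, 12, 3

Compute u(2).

Write u(x) = ax² + bx + c; the 3 given values yield a linear system in the 3 coefficients.
Solving, u(x) = 5x² - 4x + 3.
Then u(2) = 15.

15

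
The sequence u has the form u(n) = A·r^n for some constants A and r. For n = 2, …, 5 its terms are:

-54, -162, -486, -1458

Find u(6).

-4374

Consecutive ratio: -162/(-54) = 3, and -486/(-162) = 3, so r = 3.
Then A·3^2 = -54 gives A = -6, and u(n) = -6·3^n.
u(6) = -6·3^6 = -4374.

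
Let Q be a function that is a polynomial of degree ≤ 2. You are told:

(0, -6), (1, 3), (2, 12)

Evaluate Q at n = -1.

-15

First differences: 9, 9.
Level-1 differences are constant, so Q has degree 1.
Fitting a degree-1 polynomial gives Q(n) = 9n - 6.
Then Q(-1) = -15.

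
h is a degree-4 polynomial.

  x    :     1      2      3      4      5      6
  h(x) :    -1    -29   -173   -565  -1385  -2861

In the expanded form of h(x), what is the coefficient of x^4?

Write h(x) = ax^4 + bx³ + cx² + dx + e; the 6 given values yield a linear system in the 5 coefficients.
Solving, h(x) = -2x^4 - 2x³ + 4x² + 4x - 5.
The coefficient of x^4 is -2.

-2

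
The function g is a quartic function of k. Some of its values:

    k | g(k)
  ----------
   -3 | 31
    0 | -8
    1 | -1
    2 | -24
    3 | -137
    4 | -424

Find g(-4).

24

Write g(k) = ak^4 + bk³ + ck² + dk + e; the 6 given values yield a linear system in the 5 coefficients.
Solving, g(k) = -k^4 - 4k³ + 4k² + 8k - 8.
Then g(-4) = 24.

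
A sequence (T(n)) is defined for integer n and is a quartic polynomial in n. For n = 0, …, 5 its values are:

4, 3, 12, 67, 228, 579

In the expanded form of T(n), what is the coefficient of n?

0

First differences: -1, 9, 55, 161, 351. Second differences: 10, 46, 106, 190. Third differences: 36, 60, 84. Fourth differences: 24, 24.
Level-4 differences are constant, so T has degree 4.
Fitting a degree-4 polynomial gives T(n) = n^4 - 2n² + 4.
The coefficient of n is 0.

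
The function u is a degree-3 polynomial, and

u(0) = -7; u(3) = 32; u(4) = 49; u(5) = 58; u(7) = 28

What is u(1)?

-2

Write u(x) = ax³ + bx² + cx + d; the 5 given values yield a linear system in the 4 coefficients.
Solving, u(x) = -x³ + 8x² - 2x - 7.
Then u(1) = -2.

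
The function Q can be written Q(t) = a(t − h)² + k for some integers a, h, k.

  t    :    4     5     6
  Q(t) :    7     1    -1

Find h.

6

First differences -6, -2; second difference 4 = 2a, so a = 2.
Expanding, the t-coefficient is −2ah = -4h; matching it to the data gives h = 6, and then k = -1.
So Q(t) = 2(t − 6)² − 1.
Hence h = 6.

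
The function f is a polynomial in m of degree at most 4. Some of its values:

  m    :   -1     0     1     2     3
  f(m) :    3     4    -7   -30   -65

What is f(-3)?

-35

First differences: 1, -11, -23, -35. Second differences: -12, -12, -12.
Level-2 differences are constant, so f has degree 2.
Fitting a degree-2 polynomial gives f(m) = -6m² - 5m + 4.
Then f(-3) = -35.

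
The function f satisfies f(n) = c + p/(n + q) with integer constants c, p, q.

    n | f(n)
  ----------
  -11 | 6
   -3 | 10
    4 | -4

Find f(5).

(f(n) − c)(n + q) = p for each data point; the three points give a linear system in c and q, then p follows.
Solving: c = 4, q = -1, p = -24, so f(n) = 4 − 24/(n − 1).
Then f(5) = 4 − 24/4 = -2.

-2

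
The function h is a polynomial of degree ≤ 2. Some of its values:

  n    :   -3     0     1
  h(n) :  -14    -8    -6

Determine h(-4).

Write h(n) = an² + bn + c; the 3 given values yield a linear system in the 3 coefficients.
Solving, the leading coefficient vanishes, and h(n) = 2n - 8.
Then h(-4) = -16.

-16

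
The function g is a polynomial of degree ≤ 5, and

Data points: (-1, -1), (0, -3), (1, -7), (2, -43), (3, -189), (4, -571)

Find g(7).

Write g(x) = ax^5 + bx^4 + cx³ + dx² + ex + p; the 6 given values yield a linear system in the 6 coefficients.
Solving, the leading coefficient vanishes, and g(x) = -2x^4 - x³ + x² - 2x - 3.
Then g(7) = -5113.

-5113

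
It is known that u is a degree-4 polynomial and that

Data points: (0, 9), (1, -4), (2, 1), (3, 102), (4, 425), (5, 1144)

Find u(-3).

Write u(m) = am^4 + bm³ + cm² + dm + e; the 6 given values yield a linear system in the 5 coefficients.
Solving, u(m) = 2m^4 + m³ - 8m² - 8m + 9.
Then u(-3) = 96.

96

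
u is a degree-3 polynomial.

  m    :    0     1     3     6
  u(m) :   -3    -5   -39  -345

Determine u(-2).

Write u(m) = am³ + bm² + cm + d; the 4 given values yield a linear system in the 4 coefficients.
Solving, u(m) = -2m³ + 3m² - 3m - 3.
Then u(-2) = 31.

31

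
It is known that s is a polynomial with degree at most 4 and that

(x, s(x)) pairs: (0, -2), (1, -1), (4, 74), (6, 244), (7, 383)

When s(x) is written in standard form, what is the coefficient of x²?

1

Write s(x) = ax^4 + bx³ + cx² + dx + e; the 5 given values yield a linear system in the 5 coefficients.
Solving, the leading coefficient vanishes, and s(x) = x³ + x² - x - 2.
The coefficient of x² is 1.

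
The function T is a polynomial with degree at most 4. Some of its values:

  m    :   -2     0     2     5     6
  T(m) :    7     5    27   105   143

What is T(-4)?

33

Write T(m) = am^4 + bm³ + cm² + dm + e; the 5 given values yield a linear system in the 5 coefficients.
Solving, the top 2 coefficients vanish, and T(m) = 3m² + 5m + 5.
Then T(-4) = 33.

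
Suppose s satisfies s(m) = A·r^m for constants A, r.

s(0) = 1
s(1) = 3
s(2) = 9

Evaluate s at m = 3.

Consecutive ratio: 3/1 = 3, and 9/3 = 3, so r = 3.
Then A·3^0 = 1 gives A = 1, and s(m) = 1·3^m.
s(3) = 1·3^3 = 27.

27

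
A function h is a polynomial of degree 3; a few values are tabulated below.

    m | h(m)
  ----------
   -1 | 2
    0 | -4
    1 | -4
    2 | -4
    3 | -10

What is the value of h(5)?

-64

First differences: -6, 0, 0, -6. Second differences: 6, 0, -6. Third differences: -6, -6.
Level-3 differences are constant, so h has degree 3.
Fitting a degree-3 polynomial gives h(m) = -m³ + 3m² - 2m - 4.
Then h(5) = -64.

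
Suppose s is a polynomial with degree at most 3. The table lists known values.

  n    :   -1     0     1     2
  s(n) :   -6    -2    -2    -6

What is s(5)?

-42

Write s(n) = an³ + bn² + cn + d; the 4 given values yield a linear system in the 4 coefficients.
Solving, the leading coefficient vanishes, and s(n) = -2n² + 2n - 2.
Then s(5) = -42.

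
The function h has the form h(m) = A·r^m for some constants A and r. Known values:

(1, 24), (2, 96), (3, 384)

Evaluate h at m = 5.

Consecutive ratio: 96/24 = 4, and 384/96 = 4, so r = 4.
Then A·4^1 = 24 gives A = 6, and h(m) = 6·4^m.
h(5) = 6·4^5 = 6144.

6144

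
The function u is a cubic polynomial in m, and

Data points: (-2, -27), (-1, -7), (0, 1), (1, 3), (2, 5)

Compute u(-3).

-65

Write u(m) = am³ + bm² + cm + d; the 5 given values yield a linear system in the 4 coefficients.
Solving, u(m) = m³ - 3m² + 4m + 1.
Then u(-3) = -65.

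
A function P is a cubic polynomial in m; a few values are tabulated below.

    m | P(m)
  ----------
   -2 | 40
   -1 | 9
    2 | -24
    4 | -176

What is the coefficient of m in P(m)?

-4

Write P(m) = am³ + bm² + cm + d; the 4 given values yield a linear system in the 4 coefficients.
Solving, P(m) = -3m³ + 2m² - 4m.
The coefficient of m is -4.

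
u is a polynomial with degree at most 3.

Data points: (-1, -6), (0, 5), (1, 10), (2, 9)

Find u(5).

First differences: 11, 5, -1. Second differences: -6, -6.
Level-2 differences are constant, so u has degree 2.
Fitting a degree-2 polynomial gives u(t) = -3t² + 8t + 5.
Then u(5) = -30.

-30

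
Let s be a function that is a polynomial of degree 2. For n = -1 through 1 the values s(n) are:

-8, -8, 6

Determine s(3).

Write s(n) = an² + bn + c; the 3 given values yield a linear system in the 3 coefficients.
Solving, s(n) = 7n² + 7n - 8.
Then s(3) = 76.

76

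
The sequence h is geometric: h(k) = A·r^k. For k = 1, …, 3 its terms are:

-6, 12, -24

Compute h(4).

48

Consecutive ratio: 12/(-6) = -2, and -24/12 = -2, so r = -2.
Then A·(-2)^1 = -6 gives A = 3, and h(k) = 3·(-2)^k.
h(4) = 3·(-2)^4 = 48.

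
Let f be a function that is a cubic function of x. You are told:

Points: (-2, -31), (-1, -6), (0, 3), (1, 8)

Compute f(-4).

Write f(x) = ax³ + bx² + cx + d; the 4 given values yield a linear system in the 4 coefficients.
Solving, f(x) = 2x³ - 2x² + 5x + 3.
Then f(-4) = -177.

-177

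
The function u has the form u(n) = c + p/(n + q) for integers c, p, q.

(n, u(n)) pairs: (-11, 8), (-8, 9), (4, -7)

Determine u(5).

-4

(u(n) − c)(n + q) = p for each data point; the three points give a linear system in c and q, then p follows.
Solving: c = 5, q = -1, p = -36, so u(n) = 5 − 36/(n − 1).
Then u(5) = 5 − 36/4 = -4.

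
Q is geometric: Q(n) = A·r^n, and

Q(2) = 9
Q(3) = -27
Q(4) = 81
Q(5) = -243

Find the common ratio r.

Consecutive ratio: -27/9 = -3, and 81/(-27) = -3, so r = -3.
Then A·(-3)^2 = 9 gives A = 1, and Q(n) = 1·(-3)^n.

-3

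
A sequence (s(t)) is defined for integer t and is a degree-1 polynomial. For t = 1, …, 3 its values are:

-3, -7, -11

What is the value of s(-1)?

5

First differences: -4, -4.
Level-1 differences are constant, so s has degree 1.
Fitting a degree-1 polynomial gives s(t) = -4t + 1.
Then s(-1) = 5.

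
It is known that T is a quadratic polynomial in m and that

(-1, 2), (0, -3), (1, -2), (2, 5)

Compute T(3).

Write T(m) = am² + bm + c; the 4 given values yield a linear system in the 3 coefficients.
Solving, T(m) = 3m² - 2m - 3.
Then T(3) = 18.

18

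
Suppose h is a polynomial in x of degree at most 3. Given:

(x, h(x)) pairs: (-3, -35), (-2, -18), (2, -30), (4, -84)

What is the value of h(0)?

Write h(x) = ax³ + bx² + cx + d; the 4 given values yield a linear system in the 4 coefficients.
Solving, the leading coefficient vanishes, and h(x) = -4x² - 3x - 8.
Then h(0) = -8.

-8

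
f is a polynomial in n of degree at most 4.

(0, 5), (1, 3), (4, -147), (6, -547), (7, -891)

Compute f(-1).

13

Write f(n) = an^4 + bn³ + cn² + dn + e; the 5 given values yield a linear system in the 5 coefficients.
Solving, the leading coefficient vanishes, and f(n) = -3n³ + 3n² - 2n + 5.
Then f(-1) = 13.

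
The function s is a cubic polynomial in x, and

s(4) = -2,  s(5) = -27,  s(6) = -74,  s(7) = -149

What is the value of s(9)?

Write s(x) = ax³ + bx² + cx + d; the 4 given values yield a linear system in the 4 coefficients.
Solving, s(x) = -x³ + 4x² - 2.
Then s(9) = -407.

-407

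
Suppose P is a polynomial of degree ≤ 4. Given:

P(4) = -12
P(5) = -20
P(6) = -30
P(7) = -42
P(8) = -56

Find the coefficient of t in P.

First differences: -8, -10, -12, -14. Second differences: -2, -2, -2.
Level-2 differences are constant, so P has degree 2.
Fitting a degree-2 polynomial gives P(t) = -t² + t.
The coefficient of t is 1.

1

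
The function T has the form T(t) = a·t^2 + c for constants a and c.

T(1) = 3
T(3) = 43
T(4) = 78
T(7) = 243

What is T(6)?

178

From T(1) = 3 and T(3) = 43: 1a + c = 3 and 9a + c = 43.
Subtracting: 8a = 40, so a = 5; then c = 3 − 5·1 = -2.
So T(t) = 5t² − 2, and T(6) = 178.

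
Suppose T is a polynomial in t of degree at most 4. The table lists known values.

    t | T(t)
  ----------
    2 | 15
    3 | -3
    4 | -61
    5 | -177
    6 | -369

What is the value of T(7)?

-655

Write T(t) = at^4 + bt³ + ct² + dt + e; the 5 given values yield a linear system in the 5 coefficients.
Solving, the leading coefficient vanishes, and T(t) = -3t³ + 7t² + 4t + 3.
Then T(7) = -655.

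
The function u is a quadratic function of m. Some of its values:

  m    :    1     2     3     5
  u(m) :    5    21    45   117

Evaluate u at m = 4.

77

Write u(m) = am² + bm + c; the 4 given values yield a linear system in the 3 coefficients.
Solving, u(m) = 4m² + 4m - 3.
Then u(4) = 77.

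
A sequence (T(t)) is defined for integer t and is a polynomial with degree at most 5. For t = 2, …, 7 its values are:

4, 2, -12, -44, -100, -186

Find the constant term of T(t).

-4

Write T(t) = at^5 + bt^4 + ct³ + dt² + et + p; the 6 given values yield a linear system in the 6 coefficients.
Solving, the top 2 coefficients vanish, and T(t) = -t³ + 3t² + 2t - 4.
The constant term is T(0) = -4.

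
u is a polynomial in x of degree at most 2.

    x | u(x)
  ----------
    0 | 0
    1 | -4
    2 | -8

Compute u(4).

-16

First differences: -4, -4.
Level-1 differences are constant, so u has degree 1.
Fitting a degree-1 polynomial gives u(x) = -4x.
Then u(4) = -16.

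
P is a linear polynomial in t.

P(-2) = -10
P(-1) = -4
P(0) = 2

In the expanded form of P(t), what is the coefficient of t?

6

Write P(t) = at + b; the 3 given values yield a linear system in the 2 coefficients.
Solving, P(t) = 6t + 2.
The coefficient of t is 6.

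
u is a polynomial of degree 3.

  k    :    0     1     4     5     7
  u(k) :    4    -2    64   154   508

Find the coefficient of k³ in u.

Write u(k) = ak³ + bk² + ck + d; the 5 given values yield a linear system in the 4 coefficients.
Solving, u(k) = 2k³ - 3k² - 5k + 4.
The coefficient of k³ is 2.

2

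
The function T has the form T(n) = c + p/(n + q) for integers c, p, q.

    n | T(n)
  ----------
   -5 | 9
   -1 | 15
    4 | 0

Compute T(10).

(T(n) − c)(n + q) = p for each data point; the three points give a linear system in c and q, then p follows.
Solving: c = 6, q = -1, p = -18, so T(n) = 6 − 18/(n − 1).
Then T(10) = 6 − 18/9 = 4.

4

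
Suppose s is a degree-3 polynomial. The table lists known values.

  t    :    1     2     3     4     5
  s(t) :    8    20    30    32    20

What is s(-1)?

Write s(t) = at³ + bt² + ct + d; the 5 given values yield a linear system in the 4 coefficients.
Solving, s(t) = -t³ + 5t² + 4t.
Then s(-1) = 2.

2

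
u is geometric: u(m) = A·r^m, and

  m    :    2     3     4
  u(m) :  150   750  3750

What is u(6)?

Consecutive ratio: 750/150 = 5, and 3750/750 = 5, so r = 5.
Then A·5^2 = 150 gives A = 6, and u(m) = 6·5^m.
u(6) = 6·5^6 = 93750.

93750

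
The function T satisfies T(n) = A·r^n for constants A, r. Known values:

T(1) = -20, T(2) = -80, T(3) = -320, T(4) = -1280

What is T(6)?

-20480

Consecutive ratio: -80/(-20) = 4, and -320/(-80) = 4, so r = 4.
Then A·4^1 = -20 gives A = -5, and T(n) = -5·4^n.
T(6) = -5·4^6 = -20480.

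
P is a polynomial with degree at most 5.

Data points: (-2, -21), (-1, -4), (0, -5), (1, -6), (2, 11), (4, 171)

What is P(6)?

619

Write P(k) = ak^5 + bk^4 + ck³ + dk² + ek + p; the 6 given values yield a linear system in the 6 coefficients.
Solving, the top 2 coefficients vanish, and P(k) = 3k³ - 4k - 5.
Then P(6) = 619.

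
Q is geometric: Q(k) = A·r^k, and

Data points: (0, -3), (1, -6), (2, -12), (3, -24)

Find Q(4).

-48

Consecutive ratio: -6/(-3) = 2, and -12/(-6) = 2, so r = 2.
Then A·2^0 = -3 gives A = -3, and Q(k) = -3·2^k.
Q(4) = -3·2^4 = -48.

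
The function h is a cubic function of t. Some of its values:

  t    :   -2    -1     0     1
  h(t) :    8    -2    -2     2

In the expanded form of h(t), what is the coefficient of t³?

Write h(t) = at³ + bt² + ct + d; the 4 given values yield a linear system in the 4 coefficients.
Solving, h(t) = -t³ + 2t² + 3t - 2.
The coefficient of t³ is -1.

-1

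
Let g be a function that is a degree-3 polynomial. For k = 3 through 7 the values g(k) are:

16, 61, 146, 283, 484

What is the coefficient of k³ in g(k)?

2

First differences: 45, 85, 137, 201. Second differences: 40, 52, 64. Third differences: 12, 12.
Level-3 differences are constant, so g has degree 3.
Fitting a degree-3 polynomial gives g(k) = 2k³ - 4k² - k + 1.
The coefficient of k³ is 2.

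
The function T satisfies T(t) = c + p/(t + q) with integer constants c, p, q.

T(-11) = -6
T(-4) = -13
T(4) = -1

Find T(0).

(T(t) − c)(t + q) = p for each data point; the three points give a linear system in c and q, then p follows.
Solving: c = -4, q = 2, p = 18, so T(t) = -4 + 18/(t + 2).
Then T(0) = -4 + 18/2 = 5.

5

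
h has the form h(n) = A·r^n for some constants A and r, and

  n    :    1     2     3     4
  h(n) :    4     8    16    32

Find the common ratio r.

Consecutive ratio: 8/4 = 2, and 16/8 = 2, so r = 2.
Then A·2^1 = 4 gives A = 2, and h(n) = 2·2^n.

2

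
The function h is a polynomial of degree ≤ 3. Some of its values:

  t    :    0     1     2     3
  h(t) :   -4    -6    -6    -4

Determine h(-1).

0

First differences: -2, 0, 2. Second differences: 2, 2.
Level-2 differences are constant, so h has degree 2.
Fitting a degree-2 polynomial gives h(t) = t² - 3t - 4.
Then h(-1) = 0.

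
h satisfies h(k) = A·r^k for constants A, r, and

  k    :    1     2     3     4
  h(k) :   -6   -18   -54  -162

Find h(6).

-1458

Consecutive ratio: -18/(-6) = 3, and -54/(-18) = 3, so r = 3.
Then A·3^1 = -6 gives A = -2, and h(k) = -2·3^k.
h(6) = -2·3^6 = -1458.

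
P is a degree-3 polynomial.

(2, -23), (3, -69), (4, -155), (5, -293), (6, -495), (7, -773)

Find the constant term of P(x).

First differences: -46, -86, -138, -202, -278. Second differences: -40, -52, -64, -76. Third differences: -12, -12, -12.
Level-3 differences are constant, so P has degree 3.
Fitting a degree-3 polynomial gives P(x) = -2x³ - 2x² + 2x - 3.
The constant term is P(0) = -3.

-3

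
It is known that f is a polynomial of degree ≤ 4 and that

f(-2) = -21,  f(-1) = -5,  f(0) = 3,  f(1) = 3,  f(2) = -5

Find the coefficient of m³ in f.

0

Write f(m) = am^4 + bm³ + cm² + dm + e; the 5 given values yield a linear system in the 5 coefficients.
Solving, the top 2 coefficients vanish, and f(m) = -4m² + 4m + 3.
The coefficient of m³ is 0.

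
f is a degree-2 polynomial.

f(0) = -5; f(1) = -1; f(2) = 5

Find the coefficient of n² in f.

1

Write f(n) = an² + bn + c; the 3 given values yield a linear system in the 3 coefficients.
Solving, f(n) = n² + 3n - 5.
The coefficient of n² is 1.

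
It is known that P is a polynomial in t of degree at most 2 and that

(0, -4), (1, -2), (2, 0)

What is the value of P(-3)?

-10

Write P(t) = at² + bt + c; the 3 given values yield a linear system in the 3 coefficients.
Solving, the leading coefficient vanishes, and P(t) = 2t - 4.
Then P(-3) = -10.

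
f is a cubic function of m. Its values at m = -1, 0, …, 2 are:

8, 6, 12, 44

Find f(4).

Write f(m) = am³ + bm² + cm + d; the 4 given values yield a linear system in the 4 coefficients.
Solving, f(m) = 3m³ + 4m² - m + 6.
Then f(4) = 258.

258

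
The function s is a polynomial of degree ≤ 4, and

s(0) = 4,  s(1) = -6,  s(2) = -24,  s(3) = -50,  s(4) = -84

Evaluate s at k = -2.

Write s(k) = ak^4 + bk³ + ck² + dk + e; the 5 given values yield a linear system in the 5 coefficients.
Solving, the top 2 coefficients vanish, and s(k) = -4k² - 6k + 4.
Then s(-2) = 0.

0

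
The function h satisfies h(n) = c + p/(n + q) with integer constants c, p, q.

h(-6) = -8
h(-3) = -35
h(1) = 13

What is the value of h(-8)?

(h(n) − c)(n + q) = p for each data point; the three points give a linear system in c and q, then p follows.
Solving: c = 1, q = 2, p = 36, so h(n) = 1 + 36/(n + 2).
Then h(-8) = 1 + 36/(-6) = -5.

-5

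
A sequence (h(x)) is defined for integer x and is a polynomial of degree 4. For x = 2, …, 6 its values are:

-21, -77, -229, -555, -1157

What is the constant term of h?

-5

Write h(x) = ax^4 + bx³ + cx² + dx + e; the 5 given values yield a linear system in the 5 coefficients.
Solving, h(x) = -x^4 + x³ - 2x² - 5.
The constant term is h(0) = -5.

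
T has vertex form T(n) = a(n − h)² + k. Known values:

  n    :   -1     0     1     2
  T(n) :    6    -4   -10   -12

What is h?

First differences -10, -6, -2; second difference 4 = 2a, so a = 2.
Expanding, the n-coefficient is −2ah = -4h; matching it to the data gives h = 2, and then k = -12.
So T(n) = 2(n − 2)² − 12.
Hence h = 2.

2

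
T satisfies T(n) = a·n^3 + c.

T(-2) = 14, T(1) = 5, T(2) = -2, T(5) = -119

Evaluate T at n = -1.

From T(-2) = 14 and T(1) = 5: -8a + c = 14 and 1a + c = 5.
Subtracting: 9a = -9, so a = -1; then c = 14 − (-1)·(-8) = 6.
So T(n) = -1n³ + 6, and T(-1) = 7.

7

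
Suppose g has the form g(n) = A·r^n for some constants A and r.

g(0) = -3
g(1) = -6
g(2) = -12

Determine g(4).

-48

Consecutive ratio: -6/(-3) = 2, and -12/(-6) = 2, so r = 2.
Then A·2^0 = -3 gives A = -3, and g(n) = -3·2^n.
g(4) = -3·2^4 = -48.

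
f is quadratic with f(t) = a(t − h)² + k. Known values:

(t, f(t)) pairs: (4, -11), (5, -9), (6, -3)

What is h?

First differences 2, 6; second difference 4 = 2a, so a = 2.
Expanding, the t-coefficient is −2ah = -4h; matching it to the data gives h = 4, and then k = -11.
So f(t) = 2(t − 4)² − 11.
Hence h = 4.

4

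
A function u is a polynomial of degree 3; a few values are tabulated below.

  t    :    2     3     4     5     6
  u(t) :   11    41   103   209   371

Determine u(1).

First differences: 30, 62, 106, 162. Second differences: 32, 44, 56. Third differences: 12, 12.
Level-3 differences are constant, so u has degree 3.
Fitting a degree-3 polynomial gives u(t) = 2t³ - 2t² + 2t - 1.
Then u(1) = 1.

1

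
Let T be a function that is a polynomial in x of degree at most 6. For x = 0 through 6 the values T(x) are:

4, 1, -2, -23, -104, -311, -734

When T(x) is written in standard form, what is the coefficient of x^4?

Write T(x) = ax^6 + bx^5 + cx^4 + dx³ + ex² + px + q; the 7 given values yield a linear system in the 7 coefficients.
Solving, the top 2 coefficients vanish, and T(x) = -x^4 + 3x³ - 2x² - 3x + 4.
The coefficient of x^4 is -1.

-1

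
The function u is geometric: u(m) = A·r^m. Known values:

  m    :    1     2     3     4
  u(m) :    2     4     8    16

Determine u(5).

32

Consecutive ratio: 4/2 = 2, and 8/4 = 2, so r = 2.
Then A·2^1 = 2 gives A = 1, and u(m) = 1·2^m.
u(5) = 1·2^5 = 32.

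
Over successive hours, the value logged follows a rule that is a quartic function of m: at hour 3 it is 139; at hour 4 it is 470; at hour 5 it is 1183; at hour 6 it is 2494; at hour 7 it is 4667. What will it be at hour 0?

-2

Write the value at m as g(m).
Write g(m) = am^4 + bm³ + cm² + dm + e; the 5 given values yield a linear system in the 5 coefficients.
Solving, g(m) = 2m^4 - 3m² + 2m - 2.
Then g(0) = -2.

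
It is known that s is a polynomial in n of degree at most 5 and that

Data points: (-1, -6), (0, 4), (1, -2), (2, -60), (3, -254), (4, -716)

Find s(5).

Write s(n) = an^5 + bn^4 + cn³ + dn² + en + p; the 6 given values yield a linear system in the 6 coefficients.
Solving, the leading coefficient vanishes, and s(n) = -2n^4 - 2n³ - 6n² + 4n + 4.
Then s(5) = -1626.

-1626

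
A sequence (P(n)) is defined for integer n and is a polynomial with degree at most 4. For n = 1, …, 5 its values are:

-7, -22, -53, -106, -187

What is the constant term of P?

First differences: -15, -31, -53, -81. Second differences: -16, -22, -28. Third differences: -6, -6.
Level-3 differences are constant, so P has degree 3.
Fitting a degree-3 polynomial gives P(n) = -n³ - 2n² - 2n - 2.
The constant term is P(0) = -2.

-2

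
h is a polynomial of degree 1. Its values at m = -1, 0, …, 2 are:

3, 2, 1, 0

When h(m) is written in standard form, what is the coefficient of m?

First differences: -1, -1, -1.
Level-1 differences are constant, so h has degree 1.
Fitting a degree-1 polynomial gives h(m) = -m + 2.
The coefficient of m is -1.

-1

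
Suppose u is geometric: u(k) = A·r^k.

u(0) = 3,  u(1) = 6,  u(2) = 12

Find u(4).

Consecutive ratio: 6/3 = 2, and 12/6 = 2, so r = 2.
Then A·2^0 = 3 gives A = 3, and u(k) = 3·2^k.
u(4) = 3·2^4 = 48.

48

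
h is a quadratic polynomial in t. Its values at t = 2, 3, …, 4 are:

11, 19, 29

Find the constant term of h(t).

1

Write h(t) = at² + bt + c; the 3 given values yield a linear system in the 3 coefficients.
Solving, h(t) = t² + 3t + 1.
The constant term is h(0) = 1.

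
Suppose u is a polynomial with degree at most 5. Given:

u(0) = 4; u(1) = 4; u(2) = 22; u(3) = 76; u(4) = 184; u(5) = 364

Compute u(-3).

First differences: 0, 18, 54, 108, 180. Second differences: 18, 36, 54, 72. Third differences: 18, 18, 18.
Level-3 differences are constant, so u has degree 3.
Fitting a degree-3 polynomial gives u(n) = 3n³ - 3n + 4.
Then u(-3) = -68.

-68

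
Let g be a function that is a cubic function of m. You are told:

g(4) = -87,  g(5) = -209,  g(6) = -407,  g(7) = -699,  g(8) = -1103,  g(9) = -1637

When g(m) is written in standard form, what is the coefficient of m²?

7

Write g(m) = am³ + bm² + cm + d; the 6 given values yield a linear system in the 4 coefficients.
Solving, g(m) = -3m³ + 7m² - 2m + 1.
The coefficient of m² is 7.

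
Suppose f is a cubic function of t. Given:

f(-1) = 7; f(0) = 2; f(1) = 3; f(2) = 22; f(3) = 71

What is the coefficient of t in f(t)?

-4

First differences: -5, 1, 19, 49. Second differences: 6, 18, 30. Third differences: 12, 12.
Level-3 differences are constant, so f has degree 3.
Fitting a degree-3 polynomial gives f(t) = 2t³ + 3t² - 4t + 2.
The coefficient of t is -4.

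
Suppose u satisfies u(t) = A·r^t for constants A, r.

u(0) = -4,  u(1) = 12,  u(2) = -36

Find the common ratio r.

-3

Consecutive ratio: 12/(-4) = -3, and -36/12 = -3, so r = -3.
Then A·(-3)^0 = -4 gives A = -4, and u(t) = -4·(-3)^t.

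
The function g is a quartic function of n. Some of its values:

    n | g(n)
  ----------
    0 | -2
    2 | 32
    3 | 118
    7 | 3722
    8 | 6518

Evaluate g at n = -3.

Write g(n) = an^4 + bn³ + cn² + dn + e; the 5 given values yield a linear system in the 5 coefficients.
Solving, g(n) = 2n^4 - 4n³ + 5n² + 7n - 2.
Then g(-3) = 292.

292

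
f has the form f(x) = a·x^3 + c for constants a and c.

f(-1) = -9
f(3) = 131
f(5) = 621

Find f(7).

1711

From f(-1) = -9 and f(3) = 131: -1a + c = -9 and 27a + c = 131.
Subtracting: 28a = 140, so a = 5; then c = -9 − 5·(-1) = -4.
So f(x) = 5x³ − 4, and f(7) = 1711.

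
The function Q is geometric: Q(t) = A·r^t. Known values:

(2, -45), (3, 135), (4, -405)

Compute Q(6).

Consecutive ratio: 135/(-45) = -3, and -405/135 = -3, so r = -3.
Then A·(-3)^2 = -45 gives A = -5, and Q(t) = -5·(-3)^t.
Q(6) = -5·(-3)^6 = -3645.

-3645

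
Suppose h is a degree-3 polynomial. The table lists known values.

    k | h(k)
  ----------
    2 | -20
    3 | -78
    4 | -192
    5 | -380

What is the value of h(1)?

0

Write h(k) = ak³ + bk² + ck + d; the 4 given values yield a linear system in the 4 coefficients.
Solving, h(k) = -3k³ - k² + 4k.
Then h(1) = 0.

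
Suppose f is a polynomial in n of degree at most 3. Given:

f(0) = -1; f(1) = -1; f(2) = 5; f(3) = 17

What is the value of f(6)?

First differences: 0, 6, 12. Second differences: 6, 6.
Level-2 differences are constant, so f has degree 2.
Fitting a degree-2 polynomial gives f(n) = 3n² - 3n - 1.
Then f(6) = 89.

89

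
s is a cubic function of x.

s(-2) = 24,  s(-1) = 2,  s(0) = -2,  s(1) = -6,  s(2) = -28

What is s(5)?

First differences: -22, -4, -4, -22. Second differences: 18, 0, -18. Third differences: -18, -18.
Level-3 differences are constant, so s has degree 3.
Fitting a degree-3 polynomial gives s(x) = -3x³ - x - 2.
Then s(5) = -382.

-382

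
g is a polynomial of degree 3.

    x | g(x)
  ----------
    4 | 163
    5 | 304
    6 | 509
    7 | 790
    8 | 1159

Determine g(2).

First differences: 141, 205, 281, 369. Second differences: 64, 76, 88. Third differences: 12, 12.
Level-3 differences are constant, so g has degree 3.
Fitting a degree-3 polynomial gives g(x) = 2x³ + 2x² + x - 1.
Then g(2) = 25.

25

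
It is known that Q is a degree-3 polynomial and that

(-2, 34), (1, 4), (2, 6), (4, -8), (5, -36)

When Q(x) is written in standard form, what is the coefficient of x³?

Write Q(x) = ax³ + bx² + cx + d; the 5 given values yield a linear system in the 4 coefficients.
Solving, Q(x) = -x³ + 4x² - 3x + 4.
The coefficient of x³ is -1.

-1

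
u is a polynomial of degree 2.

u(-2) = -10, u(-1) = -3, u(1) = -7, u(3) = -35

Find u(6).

Write u(n) = an² + bn + c; the 4 given values yield a linear system in the 3 coefficients.
Solving, u(n) = -3n² - 2n - 2.
Then u(6) = -122.

-122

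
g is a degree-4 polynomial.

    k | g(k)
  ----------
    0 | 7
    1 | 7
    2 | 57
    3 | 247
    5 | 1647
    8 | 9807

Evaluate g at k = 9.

15415

Write g(k) = ak^4 + bk³ + ck² + dk + e; the 6 given values yield a linear system in the 5 coefficients.
Solving, g(k) = 2k^4 + 3k³ + 2k² - 7k + 7.
Then g(9) = 15415.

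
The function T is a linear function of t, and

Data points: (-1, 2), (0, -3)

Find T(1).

Write T(t) = at + b; the 2 given values yield a linear system in the 2 coefficients.
Solving, T(t) = -5t - 3.
Then T(1) = -8.

-8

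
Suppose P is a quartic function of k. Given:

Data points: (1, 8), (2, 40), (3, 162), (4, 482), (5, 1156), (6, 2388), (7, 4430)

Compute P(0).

Write P(k) = ak^4 + bk³ + ck² + dk + e; the 7 given values yield a linear system in the 5 coefficients.
Solving, P(k) = 2k^4 - 2k³ + 7k² - 5k + 6.
Then P(0) = 6.

6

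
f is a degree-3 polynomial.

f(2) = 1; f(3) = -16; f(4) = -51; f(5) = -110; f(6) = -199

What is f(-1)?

4

First differences: -17, -35, -59, -89. Second differences: -18, -24, -30. Third differences: -6, -6.
Level-3 differences are constant, so f has degree 3.
Fitting a degree-3 polynomial gives f(t) = -t³ + 2t + 5.
Then f(-1) = 4.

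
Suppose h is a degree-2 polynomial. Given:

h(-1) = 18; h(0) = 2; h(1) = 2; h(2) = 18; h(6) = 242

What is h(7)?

338

Write h(m) = am² + bm + c; the 5 given values yield a linear system in the 3 coefficients.
Solving, h(m) = 8m² - 8m + 2.
Then h(7) = 338.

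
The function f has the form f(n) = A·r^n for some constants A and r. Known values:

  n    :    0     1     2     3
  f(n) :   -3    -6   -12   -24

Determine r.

2

Consecutive ratio: -6/(-3) = 2, and -12/(-6) = 2, so r = 2.
Then A·2^0 = -3 gives A = -3, and f(n) = -3·2^n.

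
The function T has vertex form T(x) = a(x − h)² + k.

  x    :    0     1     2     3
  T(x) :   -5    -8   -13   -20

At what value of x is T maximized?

First differences -3, -5, -7; second difference -2 = 2a, so a = -1.
Expanding, the x-coefficient is −2ah = 2h; matching it to the data gives h = -1, and then k = -4.
So T(x) = -1(x + 1)² − 4.
Hence h = -1.

-1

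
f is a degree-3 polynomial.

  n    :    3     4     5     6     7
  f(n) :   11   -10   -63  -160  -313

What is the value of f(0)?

2

Write f(n) = an³ + bn² + cn + d; the 5 given values yield a linear system in the 4 coefficients.
Solving, f(n) = -2n³ + 8n² - 3n + 2.
Then f(0) = 2.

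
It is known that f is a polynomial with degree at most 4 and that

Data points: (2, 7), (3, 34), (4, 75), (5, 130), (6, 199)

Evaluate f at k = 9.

490

First differences: 27, 41, 55, 69. Second differences: 14, 14, 14.
Level-2 differences are constant, so f has degree 2.
Fitting a degree-2 polynomial gives f(k) = 7k² - 8k - 5.
Then f(9) = 490.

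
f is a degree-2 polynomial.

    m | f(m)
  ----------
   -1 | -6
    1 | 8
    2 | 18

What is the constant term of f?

0

Write f(m) = am² + bm + c; the 3 given values yield a linear system in the 3 coefficients.
Solving, f(m) = m² + 7m.
The constant term is f(0) = 0.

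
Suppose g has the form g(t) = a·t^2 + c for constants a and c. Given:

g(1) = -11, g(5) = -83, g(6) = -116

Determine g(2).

From g(1) = -11 and g(5) = -83: 1a + c = -11 and 25a + c = -83.
Subtracting: 24a = -72, so a = -3; then c = -11 − (-3)·1 = -8.
So g(t) = -3t² − 8, and g(2) = -20.

-20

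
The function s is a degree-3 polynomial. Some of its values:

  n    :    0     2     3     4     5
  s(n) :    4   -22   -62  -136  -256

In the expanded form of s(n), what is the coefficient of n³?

-2

Write s(n) = an³ + bn² + cn + d; the 5 given values yield a linear system in the 4 coefficients.
Solving, s(n) = -2n³ + n² - 7n + 4.
The coefficient of n³ is -2.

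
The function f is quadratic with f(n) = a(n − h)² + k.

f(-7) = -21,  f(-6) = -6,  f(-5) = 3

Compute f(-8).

-42

First differences 15, 9; second difference -6 = 2a, so a = -3.
Expanding, the n-coefficient is −2ah = 6h; matching it to the data gives h = -4, and then k = 6.
So f(n) = -3(n + 4)² + 6.
f(-8) = -3·(-4)² + 6 = -42.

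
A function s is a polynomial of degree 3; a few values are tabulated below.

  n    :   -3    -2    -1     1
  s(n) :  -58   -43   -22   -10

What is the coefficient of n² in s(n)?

Write s(n) = an³ + bn² + cn + d; the 4 given values yield a linear system in the 4 coefficients.
Solving, s(n) = -2n³ - 9n² + 8n - 7.
The coefficient of n² is -9.

-9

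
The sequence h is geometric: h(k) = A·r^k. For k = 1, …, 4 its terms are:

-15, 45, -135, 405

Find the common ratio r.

-3

Consecutive ratio: 45/(-15) = -3, and -135/45 = -3, so r = -3.
Then A·(-3)^1 = -15 gives A = 5, and h(k) = 5·(-3)^k.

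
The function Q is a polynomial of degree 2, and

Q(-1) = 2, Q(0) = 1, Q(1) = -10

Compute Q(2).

Write Q(x) = ax² + bx + c; the 3 given values yield a linear system in the 3 coefficients.
Solving, Q(x) = -5x² - 6x + 1.
Then Q(2) = -31.

-31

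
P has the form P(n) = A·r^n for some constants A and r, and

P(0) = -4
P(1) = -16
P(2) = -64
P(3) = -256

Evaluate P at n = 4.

Consecutive ratio: -16/(-4) = 4, and -64/(-16) = 4, so r = 4.
Then A·4^0 = -4 gives A = -4, and P(n) = -4·4^n.
P(4) = -4·4^4 = -1024.

-1024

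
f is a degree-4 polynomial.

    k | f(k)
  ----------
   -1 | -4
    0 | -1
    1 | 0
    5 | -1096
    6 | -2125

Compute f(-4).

Write f(k) = ak^4 + bk³ + ck² + dk + e; the 5 given values yield a linear system in the 5 coefficients.
Solving, f(k) = -k^4 - 4k³ + 6k - 1.
Then f(-4) = -25.

-25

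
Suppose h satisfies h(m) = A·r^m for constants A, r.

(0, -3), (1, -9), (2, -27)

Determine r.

Consecutive ratio: -9/(-3) = 3, and -27/(-9) = 3, so r = 3.
Then A·3^0 = -3 gives A = -3, and h(m) = -3·3^m.

3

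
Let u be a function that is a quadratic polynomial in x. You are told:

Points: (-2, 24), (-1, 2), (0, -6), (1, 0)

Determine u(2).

20

First differences: -22, -8, 6. Second differences: 14, 14.
Level-2 differences are constant, so u has degree 2.
Fitting a degree-2 polynomial gives u(x) = 7x² - x - 6.
Then u(2) = 20.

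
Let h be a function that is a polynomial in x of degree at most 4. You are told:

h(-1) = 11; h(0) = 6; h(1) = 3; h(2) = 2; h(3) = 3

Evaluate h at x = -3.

27

Write h(x) = ax^4 + bx³ + cx² + dx + e; the 5 given values yield a linear system in the 5 coefficients.
Solving, the top 2 coefficients vanish, and h(x) = x² - 4x + 6.
Then h(-3) = 27.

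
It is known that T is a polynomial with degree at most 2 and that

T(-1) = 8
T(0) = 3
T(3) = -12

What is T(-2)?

13

Write T(m) = am² + bm + c; the 3 given values yield a linear system in the 3 coefficients.
Solving, the leading coefficient vanishes, and T(m) = -5m + 3.
Then T(-2) = 13.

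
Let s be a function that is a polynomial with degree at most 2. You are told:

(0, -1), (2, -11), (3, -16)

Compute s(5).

-26

Write s(x) = ax² + bx + c; the 3 given values yield a linear system in the 3 coefficients.
Solving, the leading coefficient vanishes, and s(x) = -5x - 1.
Then s(5) = -26.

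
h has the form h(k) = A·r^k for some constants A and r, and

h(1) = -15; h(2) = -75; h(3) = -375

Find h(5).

-9375

Consecutive ratio: -75/(-15) = 5, and -375/(-75) = 5, so r = 5.
Then A·5^1 = -15 gives A = -3, and h(k) = -3·5^k.
h(5) = -3·5^5 = -9375.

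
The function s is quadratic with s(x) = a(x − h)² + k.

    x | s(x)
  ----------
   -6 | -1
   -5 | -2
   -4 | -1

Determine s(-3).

First differences -1, 1; second difference 2 = 2a, so a = 1.
Expanding, the x-coefficient is −2ah = -2h; matching it to the data gives h = -5, and then k = -2.
So s(x) = 1(x + 5)² − 2.
s(-3) = 1·2² − 2 = 2.

2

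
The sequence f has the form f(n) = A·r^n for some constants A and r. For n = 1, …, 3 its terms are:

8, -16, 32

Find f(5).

128

Consecutive ratio: -16/8 = -2, and 32/(-16) = -2, so r = -2.
Then A·(-2)^1 = 8 gives A = -4, and f(n) = -4·(-2)^n.
f(5) = -4·(-2)^5 = 128.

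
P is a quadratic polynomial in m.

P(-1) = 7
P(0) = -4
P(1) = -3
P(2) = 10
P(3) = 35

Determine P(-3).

First differences: -11, 1, 13, 25. Second differences: 12, 12, 12.
Level-2 differences are constant, so P has degree 2.
Fitting a degree-2 polynomial gives P(m) = 6m² - 5m - 4.
Then P(-3) = 65.

65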